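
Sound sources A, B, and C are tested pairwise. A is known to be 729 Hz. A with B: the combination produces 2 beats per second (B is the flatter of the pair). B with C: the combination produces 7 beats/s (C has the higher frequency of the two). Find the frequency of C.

734 Hz

B is below A, so f_B = 729 − 2 = 727 Hz.
C is above B, so f_C = 727 + 7 = 734 Hz.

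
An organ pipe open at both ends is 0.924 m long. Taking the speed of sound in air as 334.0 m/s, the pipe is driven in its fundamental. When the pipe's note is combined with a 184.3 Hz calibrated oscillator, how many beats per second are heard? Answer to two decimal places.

Open pipe: f_n = n·v/(2L) = 1·334.0/(2·0.924) = 180.7359 Hz.
f_beat = |180.7359 − 184.3| = 3.56 Hz.

3.56 Hz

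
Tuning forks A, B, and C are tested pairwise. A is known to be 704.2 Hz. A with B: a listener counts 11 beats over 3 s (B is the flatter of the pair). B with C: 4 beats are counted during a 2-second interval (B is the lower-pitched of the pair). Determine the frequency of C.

A–B: Beat frequency = 11/3 = 3.6667 Hz.
B is below A, so f_B = 704.2 − 3.6667 = 700.5333 Hz.
B–C: Beat frequency = 4/2 = 2 Hz.
C is above B, so f_C = 700.5333 + 2 = 702.5333 Hz.

702.5333 Hz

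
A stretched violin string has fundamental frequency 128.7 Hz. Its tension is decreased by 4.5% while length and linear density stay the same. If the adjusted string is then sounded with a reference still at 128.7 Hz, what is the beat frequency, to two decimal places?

For a string, f ∝ √T, so the new frequency is 128.7·√0.955 = 125.7709 Hz.
f_beat = |125.7709 − 128.7| = 2.93 Hz.

2.93 Hz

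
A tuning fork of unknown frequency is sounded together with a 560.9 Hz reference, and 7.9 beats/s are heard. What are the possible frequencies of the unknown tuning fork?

553 Hz or 568.8 Hz

|f − 560.9| = 7.9, so f = 560.9 ± 7.9.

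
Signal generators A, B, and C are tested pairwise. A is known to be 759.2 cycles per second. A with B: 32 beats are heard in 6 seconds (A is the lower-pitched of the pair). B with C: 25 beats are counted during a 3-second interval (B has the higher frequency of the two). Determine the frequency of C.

A–B: Beat frequency = 32/6 = 5.3333 Hz.
B is above A, so f_B = 759.2 + 5.3333 = 764.5333 Hz.
B–C: Beat frequency = 25/3 = 8.3333 Hz.
C is below B, so f_C = 764.5333 − 8.3333 = 756.2 Hz.

756.2 Hz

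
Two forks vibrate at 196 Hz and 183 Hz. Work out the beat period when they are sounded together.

0.077 s

f_beat = |196 − 183| = 13 Hz.
Beat period T = 1 / f_beat = 1 / 13 s.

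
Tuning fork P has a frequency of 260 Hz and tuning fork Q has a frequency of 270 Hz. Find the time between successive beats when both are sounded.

0.100 s

f_beat = |260 − 270| = 10 Hz.
Beat period T = 1 / f_beat = 1 / 10 s.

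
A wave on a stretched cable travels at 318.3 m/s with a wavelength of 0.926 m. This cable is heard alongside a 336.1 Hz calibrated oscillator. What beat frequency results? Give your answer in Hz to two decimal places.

7.64 Hz

Source frequency f = v/λ = 318.3/0.926 = 343.7365 Hz.
f_beat = |343.7365 − 336.1| = 7.64 Hz.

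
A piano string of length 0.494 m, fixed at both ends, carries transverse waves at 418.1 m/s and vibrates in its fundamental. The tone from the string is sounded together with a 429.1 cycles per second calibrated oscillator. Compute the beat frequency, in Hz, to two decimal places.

5.92 Hz

For a string fixed at both ends, f_n = n·v/(2L) = 1·418.1/(2·0.494) = 423.1781 Hz.
f_beat = |423.1781 − 429.1| = 5.92 Hz.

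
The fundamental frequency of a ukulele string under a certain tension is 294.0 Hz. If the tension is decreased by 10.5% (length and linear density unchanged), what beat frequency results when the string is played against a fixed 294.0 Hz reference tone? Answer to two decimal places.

For a string, f ∝ √T, so the new frequency is 294.0·√0.895 = 278.1371 Hz.
f_beat = |278.1371 − 294.0| = 15.86 Hz.

15.86 Hz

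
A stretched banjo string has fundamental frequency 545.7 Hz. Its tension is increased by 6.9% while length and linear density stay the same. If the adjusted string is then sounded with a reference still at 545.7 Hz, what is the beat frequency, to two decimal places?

For a string, f ∝ √T, so the new frequency is 545.7·√1.069 = 564.2126 Hz.
f_beat = |564.2126 − 545.7| = 18.51 Hz.

18.51 Hz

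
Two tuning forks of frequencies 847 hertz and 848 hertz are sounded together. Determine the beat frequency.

f_beat = |f₁ − f₂|.
|847 − 848| = 1 Hz.

1 Hz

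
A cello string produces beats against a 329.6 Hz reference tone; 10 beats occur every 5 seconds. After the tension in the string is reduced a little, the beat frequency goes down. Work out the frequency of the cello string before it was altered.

331.6 Hz

Beat frequency = 10/5 = 2 Hz.
|f − 329.6| = 2, so the cello string was at either 327.6 Hz or 331.6 Hz.
Lower tension means lower frequency; the adjustment lowers the cello string's frequency.
The beat rate fell, so the adjustment moved the cello string toward 329.6 Hz — it must have started above the reference.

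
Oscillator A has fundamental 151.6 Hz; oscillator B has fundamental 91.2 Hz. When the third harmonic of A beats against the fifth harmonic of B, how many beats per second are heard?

1.2 Hz

Third harmonic of the first: 3·151.6 = 454.8 Hz.
Fifth harmonic of the second: 5·91.2 = 456.0 Hz.
f_beat = |454.8 − 456.0| = 1.2 Hz.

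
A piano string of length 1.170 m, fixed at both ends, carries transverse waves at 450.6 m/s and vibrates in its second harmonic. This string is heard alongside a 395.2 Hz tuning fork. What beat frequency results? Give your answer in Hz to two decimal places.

10.07 Hz

For a string fixed at both ends, f_n = n·v/(2L) = 2·450.6/(2·1.170) = 385.1282 Hz.
f_beat = |385.1282 − 395.2| = 10.07 Hz.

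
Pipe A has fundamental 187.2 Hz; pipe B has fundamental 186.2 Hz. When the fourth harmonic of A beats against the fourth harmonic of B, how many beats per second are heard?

4.0 Hz

Fourth harmonic of the first: 4·187.2 = 748.8 Hz.
Fourth harmonic of the second: 4·186.2 = 744.8 Hz.
f_beat = |748.8 − 744.8| = 4.0 Hz.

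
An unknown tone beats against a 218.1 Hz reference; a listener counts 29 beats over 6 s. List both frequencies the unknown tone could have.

213.2667 Hz or 222.9333 Hz

Beat frequency = 29/6 = 4.8333 Hz.
|f − 218.1| = 4.8333, so f = 218.1 ± 4.8333.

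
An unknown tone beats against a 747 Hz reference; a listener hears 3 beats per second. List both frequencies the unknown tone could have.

744 Hz or 750 Hz

|f − 747| = 3, so f = 747 ± 3.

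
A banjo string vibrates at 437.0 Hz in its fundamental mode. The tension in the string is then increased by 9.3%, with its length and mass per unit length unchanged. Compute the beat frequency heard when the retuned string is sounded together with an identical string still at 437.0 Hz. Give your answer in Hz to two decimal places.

For a string, f ∝ √T, so the new frequency is 437.0·√1.093 = 456.8688 Hz.
f_beat = |456.8688 − 437.0| = 19.87 Hz.

19.87 Hz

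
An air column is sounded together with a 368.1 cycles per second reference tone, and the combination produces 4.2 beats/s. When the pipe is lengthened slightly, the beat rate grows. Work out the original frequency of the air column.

|f − 368.1| = 4.2, so the air column was at either 363.9 Hz or 372.3 Hz.
A longer pipe has a lower fundamental; the adjustment lowers the air column's frequency.
The beat rate rose, so the adjustment moved the air column further from 368.1 Hz — it was already below the reference.

363.9 Hz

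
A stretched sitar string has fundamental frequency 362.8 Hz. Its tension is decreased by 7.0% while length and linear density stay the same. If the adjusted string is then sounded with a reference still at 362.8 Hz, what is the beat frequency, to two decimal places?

12.93 Hz

For a string, f ∝ √T, so the new frequency is 362.8·√0.930 = 349.8716 Hz.
f_beat = |349.8716 − 362.8| = 12.93 Hz.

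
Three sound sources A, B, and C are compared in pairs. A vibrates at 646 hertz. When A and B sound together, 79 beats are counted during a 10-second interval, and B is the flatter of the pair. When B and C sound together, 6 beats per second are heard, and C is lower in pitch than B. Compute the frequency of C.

632.1 Hz

A–B: Beat frequency = 79/10 = 7.9 Hz.
B is below A, so f_B = 646 − 7.9 = 638.1 Hz.
C is below B, so f_C = 638.1 − 6 = 632.1 Hz.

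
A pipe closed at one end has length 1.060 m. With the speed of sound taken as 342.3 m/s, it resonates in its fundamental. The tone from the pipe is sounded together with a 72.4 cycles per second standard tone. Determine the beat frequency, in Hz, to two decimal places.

Closed pipe (odd harmonics): f_n = n·v/(4L) = 1·342.3/(4·1.060) = 80.7311 Hz.
f_beat = |80.7311 − 72.4| = 8.33 Hz.

8.33 Hz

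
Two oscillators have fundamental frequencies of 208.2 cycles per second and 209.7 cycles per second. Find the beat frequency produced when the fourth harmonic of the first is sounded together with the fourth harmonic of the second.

6.0 Hz

Fourth harmonic of the first: 4·208.2 = 832.8 Hz.
Fourth harmonic of the second: 4·209.7 = 838.8 Hz.
f_beat = |832.8 − 838.8| = 6.0 Hz.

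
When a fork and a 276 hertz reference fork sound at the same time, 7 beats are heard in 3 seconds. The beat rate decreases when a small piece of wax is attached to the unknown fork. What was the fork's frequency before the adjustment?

278.3333 Hz

Beat frequency = 7/3 = 2.3333 Hz.
|f − 276| = 2.3333, so the fork was at either 273.6667 Hz or 278.3333 Hz.
Loading a fork with wax lowers its frequency; the adjustment lowers the fork's frequency.
The beat rate fell, so the adjustment moved the fork toward 276 Hz — it must have started above the reference.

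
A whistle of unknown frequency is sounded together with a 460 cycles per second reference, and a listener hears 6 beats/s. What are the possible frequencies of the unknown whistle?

|f − 460| = 6, so f = 460 ± 6.

454 Hz or 466 Hz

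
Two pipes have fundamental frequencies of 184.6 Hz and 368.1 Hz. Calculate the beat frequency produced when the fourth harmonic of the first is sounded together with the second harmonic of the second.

Fourth harmonic of the first: 4·184.6 = 738.4 Hz.
Second harmonic of the second: 2·368.1 = 736.2 Hz.
f_beat = |738.4 − 736.2| = 2.2 Hz.

2.2 Hz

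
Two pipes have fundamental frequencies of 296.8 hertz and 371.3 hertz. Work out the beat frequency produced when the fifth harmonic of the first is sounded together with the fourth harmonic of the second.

1.2 Hz

Fifth harmonic of the first: 5·296.8 = 1484.0 Hz.
Fourth harmonic of the second: 4·371.3 = 1485.2 Hz.
f_beat = |1484.0 − 1485.2| = 1.2 Hz.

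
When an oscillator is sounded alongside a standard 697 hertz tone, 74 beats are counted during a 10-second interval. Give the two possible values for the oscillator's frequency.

689.6 Hz or 704.4 Hz

Beat frequency = 74/10 = 7.4 Hz.
|f − 697| = 7.4, so f = 697 ± 7.4.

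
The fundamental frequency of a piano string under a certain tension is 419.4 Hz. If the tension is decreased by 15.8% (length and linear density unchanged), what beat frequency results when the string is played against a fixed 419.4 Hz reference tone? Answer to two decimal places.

For a string, f ∝ √T, so the new frequency is 419.4·√0.842 = 384.8438 Hz.
f_beat = |384.8438 − 419.4| = 34.56 Hz.

34.56 Hz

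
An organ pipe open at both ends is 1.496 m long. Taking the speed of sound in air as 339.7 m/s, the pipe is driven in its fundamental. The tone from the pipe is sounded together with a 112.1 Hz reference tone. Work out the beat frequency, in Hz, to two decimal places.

1.44 Hz

Open pipe: f_n = n·v/(2L) = 1·339.7/(2·1.496) = 113.5361 Hz.
f_beat = |113.5361 − 112.1| = 1.44 Hz.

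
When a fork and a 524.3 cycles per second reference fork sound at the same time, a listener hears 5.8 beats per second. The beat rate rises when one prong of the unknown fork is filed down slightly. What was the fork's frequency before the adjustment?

|f − 524.3| = 5.8, so the fork was at either 518.5 Hz or 530.1 Hz.
Filing a prong removes mass and raises the fork's frequency; the adjustment raises the fork's frequency.
The beat rate rose, so the adjustment moved the fork further from 524.3 Hz — it was already above the reference.

530.1 Hz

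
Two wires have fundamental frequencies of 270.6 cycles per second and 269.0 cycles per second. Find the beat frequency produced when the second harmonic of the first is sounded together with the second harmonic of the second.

Second harmonic of the first: 2·270.6 = 541.2 Hz.
Second harmonic of the second: 2·269.0 = 538.0 Hz.
f_beat = |541.2 − 538.0| = 3.2 Hz.

3.2 Hz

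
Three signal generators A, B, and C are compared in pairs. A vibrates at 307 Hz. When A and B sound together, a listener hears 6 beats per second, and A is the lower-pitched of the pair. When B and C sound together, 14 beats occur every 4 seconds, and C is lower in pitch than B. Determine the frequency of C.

B is above A, so f_B = 307 + 6 = 313 Hz.
B–C: Beat frequency = 14/4 = 3.5 Hz.
C is below B, so f_C = 313 − 3.5 = 309.5 Hz.

309.5 Hz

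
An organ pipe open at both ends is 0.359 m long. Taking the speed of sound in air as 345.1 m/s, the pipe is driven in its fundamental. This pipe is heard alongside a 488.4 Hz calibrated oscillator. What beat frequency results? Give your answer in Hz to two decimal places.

Open pipe: f_n = n·v/(2L) = 1·345.1/(2·0.359) = 480.6407 Hz.
f_beat = |480.6407 − 488.4| = 7.76 Hz.

7.76 Hz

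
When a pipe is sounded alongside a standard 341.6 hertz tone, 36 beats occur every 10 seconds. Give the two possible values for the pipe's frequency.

Beat frequency = 36/10 = 3.6 Hz.
|f − 341.6| = 3.6, so f = 341.6 ± 3.6.

338 Hz or 345.2 Hz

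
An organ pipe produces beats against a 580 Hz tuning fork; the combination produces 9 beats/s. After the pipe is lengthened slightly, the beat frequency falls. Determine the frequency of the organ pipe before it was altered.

589 Hz

|f − 580| = 9, so the organ pipe was at either 571 Hz or 589 Hz.
A longer pipe has a lower fundamental; the adjustment lowers the organ pipe's frequency.
The beat rate fell, so the adjustment moved the organ pipe toward 580 Hz — it must have started above the reference.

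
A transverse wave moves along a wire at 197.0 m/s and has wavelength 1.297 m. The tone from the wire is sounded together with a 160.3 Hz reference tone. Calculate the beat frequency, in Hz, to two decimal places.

8.41 Hz

Source frequency f = v/λ = 197.0/1.297 = 151.8890 Hz.
f_beat = |151.8890 − 160.3| = 8.41 Hz.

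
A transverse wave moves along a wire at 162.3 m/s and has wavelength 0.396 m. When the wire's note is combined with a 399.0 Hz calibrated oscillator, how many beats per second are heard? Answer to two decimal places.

10.85 Hz

Source frequency f = v/λ = 162.3/0.396 = 409.8485 Hz.
f_beat = |409.8485 − 399.0| = 10.85 Hz.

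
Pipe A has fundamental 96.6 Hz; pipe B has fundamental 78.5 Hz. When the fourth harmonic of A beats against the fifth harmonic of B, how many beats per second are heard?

Fourth harmonic of the first: 4·96.6 = 386.4 Hz.
Fifth harmonic of the second: 5·78.5 = 392.5 Hz.
f_beat = |386.4 − 392.5| = 6.1 Hz.

6.1 Hz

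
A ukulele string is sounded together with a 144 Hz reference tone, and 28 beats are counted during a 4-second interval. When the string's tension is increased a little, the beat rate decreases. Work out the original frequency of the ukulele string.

Beat frequency = 28/4 = 7 Hz.
|f − 144| = 7, so the ukulele string was at either 137 Hz or 151 Hz.
Higher tension means higher frequency; the adjustment raises the ukulele string's frequency.
The beat rate fell, so the adjustment moved the ukulele string toward 144 Hz — it must have started below the reference.

137 Hz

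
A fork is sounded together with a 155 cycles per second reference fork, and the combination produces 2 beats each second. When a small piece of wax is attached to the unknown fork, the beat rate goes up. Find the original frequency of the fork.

|f − 155| = 2, so the fork was at either 153 Hz or 157 Hz.
Loading a fork with wax lowers its frequency; the adjustment lowers the fork's frequency.
The beat rate rose, so the adjustment moved the fork further from 155 Hz — it was already below the reference.

153 Hz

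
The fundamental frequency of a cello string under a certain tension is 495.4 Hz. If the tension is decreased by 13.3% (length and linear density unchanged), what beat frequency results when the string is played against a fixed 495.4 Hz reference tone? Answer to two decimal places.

For a string, f ∝ √T, so the new frequency is 495.4·√0.867 = 461.2810 Hz.
f_beat = |461.2810 − 495.4| = 34.12 Hz.

34.12 Hz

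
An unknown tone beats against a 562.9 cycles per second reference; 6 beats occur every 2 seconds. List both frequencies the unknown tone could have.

559.9 Hz or 565.9 Hz

Beat frequency = 6/2 = 3 Hz.
|f − 562.9| = 3, so f = 562.9 ± 3.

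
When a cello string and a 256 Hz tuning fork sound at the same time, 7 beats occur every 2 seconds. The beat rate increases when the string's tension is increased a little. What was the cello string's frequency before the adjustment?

259.5 Hz

Beat frequency = 7/2 = 3.5 Hz.
|f − 256| = 3.5, so the cello string was at either 252.5 Hz or 259.5 Hz.
Higher tension means higher frequency; the adjustment raises the cello string's frequency.
The beat rate rose, so the adjustment moved the cello string further from 256 Hz — it was already above the reference.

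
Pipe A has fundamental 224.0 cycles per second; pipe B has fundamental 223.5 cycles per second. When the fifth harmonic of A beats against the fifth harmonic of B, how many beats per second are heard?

Fifth harmonic of the first: 5·224.0 = 1120.0 Hz.
Fifth harmonic of the second: 5·223.5 = 1117.5 Hz.
f_beat = |1120.0 − 1117.5| = 2.5 Hz.

2.5 Hz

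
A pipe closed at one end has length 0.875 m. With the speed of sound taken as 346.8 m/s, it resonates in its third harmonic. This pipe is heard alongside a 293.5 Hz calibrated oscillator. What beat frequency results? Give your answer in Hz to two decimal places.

Closed pipe (odd harmonics): f_n = n·v/(4L) = 3·346.8/(4·0.875) = 297.2571 Hz.
f_beat = |297.2571 − 293.5| = 3.76 Hz.

3.76 Hz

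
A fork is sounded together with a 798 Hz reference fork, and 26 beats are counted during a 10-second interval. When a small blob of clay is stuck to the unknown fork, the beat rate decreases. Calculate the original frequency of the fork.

Beat frequency = 26/10 = 2.6 Hz.
|f − 798| = 2.6, so the fork was at either 795.4 Hz or 800.6 Hz.
Adding mass to a fork lowers its frequency; the adjustment lowers the fork's frequency.
The beat rate fell, so the adjustment moved the fork toward 798 Hz — it must have started above the reference.

800.6 Hz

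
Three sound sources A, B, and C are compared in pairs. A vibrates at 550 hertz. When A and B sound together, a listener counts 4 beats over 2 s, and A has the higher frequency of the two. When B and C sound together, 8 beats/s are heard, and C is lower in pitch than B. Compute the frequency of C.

540 Hz

A–B: Beat frequency = 4/2 = 2 Hz.
B is below A, so f_B = 550 − 2 = 548 Hz.
C is below B, so f_C = 548 − 8 = 540 Hz.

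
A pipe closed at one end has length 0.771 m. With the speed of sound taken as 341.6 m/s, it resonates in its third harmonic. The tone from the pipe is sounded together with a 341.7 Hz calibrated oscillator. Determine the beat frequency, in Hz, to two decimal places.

9.40 Hz

Closed pipe (odd harmonics): f_n = n·v/(4L) = 3·341.6/(4·0.771) = 332.2957 Hz.
f_beat = |332.2957 − 341.7| = 9.40 Hz.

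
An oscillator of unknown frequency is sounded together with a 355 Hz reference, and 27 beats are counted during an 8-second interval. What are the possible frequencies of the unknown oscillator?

351.625 Hz or 358.375 Hz

Beat frequency = 27/8 = 3.375 Hz.
|f − 355| = 3.375, so f = 355 ± 3.375.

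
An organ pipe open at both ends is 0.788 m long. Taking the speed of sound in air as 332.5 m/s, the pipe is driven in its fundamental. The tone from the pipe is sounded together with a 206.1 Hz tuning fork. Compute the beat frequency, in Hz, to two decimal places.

Open pipe: f_n = n·v/(2L) = 1·332.5/(2·0.788) = 210.9772 Hz.
f_beat = |210.9772 − 206.1| = 4.88 Hz.

4.88 Hz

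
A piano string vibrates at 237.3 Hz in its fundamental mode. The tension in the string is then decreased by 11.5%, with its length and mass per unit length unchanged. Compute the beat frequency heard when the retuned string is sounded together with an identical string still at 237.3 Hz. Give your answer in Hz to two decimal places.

14.06 Hz

For a string, f ∝ √T, so the new frequency is 237.3·√0.885 = 223.2386 Hz.
f_beat = |223.2386 − 237.3| = 14.06 Hz.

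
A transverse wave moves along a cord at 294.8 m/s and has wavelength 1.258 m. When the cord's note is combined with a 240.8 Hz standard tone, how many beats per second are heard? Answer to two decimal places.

6.46 Hz

Source frequency f = v/λ = 294.8/1.258 = 234.3402 Hz.
f_beat = |234.3402 − 240.8| = 6.46 Hz.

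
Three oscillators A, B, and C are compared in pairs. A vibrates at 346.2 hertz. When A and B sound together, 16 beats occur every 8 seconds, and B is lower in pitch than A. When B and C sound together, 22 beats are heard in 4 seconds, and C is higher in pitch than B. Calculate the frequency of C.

349.7 Hz

A–B: Beat frequency = 16/8 = 2 Hz.
B is below A, so f_B = 346.2 − 2 = 344.2 Hz.
B–C: Beat frequency = 22/4 = 5.5 Hz.
C is above B, so f_C = 344.2 + 5.5 = 349.7 Hz.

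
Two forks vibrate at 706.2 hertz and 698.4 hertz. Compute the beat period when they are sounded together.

f_beat = |706.2 − 698.4| = 7.8 Hz.
Beat period T = 1 / f_beat = 1 / 7.8 s.

0.128 s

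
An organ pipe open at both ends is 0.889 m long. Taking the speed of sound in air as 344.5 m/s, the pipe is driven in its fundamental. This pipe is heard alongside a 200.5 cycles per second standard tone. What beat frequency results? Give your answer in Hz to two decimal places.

Open pipe: f_n = n·v/(2L) = 1·344.5/(2·0.889) = 193.7570 Hz.
f_beat = |193.7570 − 200.5| = 6.74 Hz.

6.74 Hz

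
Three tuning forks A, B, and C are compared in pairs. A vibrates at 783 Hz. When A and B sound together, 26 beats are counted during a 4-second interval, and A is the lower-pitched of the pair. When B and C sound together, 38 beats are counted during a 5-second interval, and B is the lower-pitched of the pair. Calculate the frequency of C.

797.1 Hz

A–B: Beat frequency = 26/4 = 6.5 Hz.
B is above A, so f_B = 783 + 6.5 = 789.5 Hz.
B–C: Beat frequency = 38/5 = 7.6 Hz.
C is above B, so f_C = 789.5 + 7.6 = 797.1 Hz.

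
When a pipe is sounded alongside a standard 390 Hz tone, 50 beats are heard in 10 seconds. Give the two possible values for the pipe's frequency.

Beat frequency = 50/10 = 5 Hz.
|f − 390| = 5, so f = 390 ± 5.

385 Hz or 395 Hz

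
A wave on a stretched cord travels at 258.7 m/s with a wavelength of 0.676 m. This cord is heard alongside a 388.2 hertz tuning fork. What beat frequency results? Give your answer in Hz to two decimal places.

Source frequency f = v/λ = 258.7/0.676 = 382.6923 Hz.
f_beat = |382.6923 − 388.2| = 5.51 Hz.

5.51 Hz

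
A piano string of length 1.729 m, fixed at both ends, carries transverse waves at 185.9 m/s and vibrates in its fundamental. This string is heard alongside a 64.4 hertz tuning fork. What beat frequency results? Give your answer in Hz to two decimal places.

10.64 Hz

For a string fixed at both ends, f_n = n·v/(2L) = 1·185.9/(2·1.729) = 53.7594 Hz.
f_beat = |53.7594 − 64.4| = 10.64 Hz.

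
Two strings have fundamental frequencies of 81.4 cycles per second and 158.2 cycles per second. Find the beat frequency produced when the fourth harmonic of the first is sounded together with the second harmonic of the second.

9.2 Hz

Fourth harmonic of the first: 4·81.4 = 325.6 Hz.
Second harmonic of the second: 2·158.2 = 316.4 Hz.
f_beat = |325.6 − 316.4| = 9.2 Hz.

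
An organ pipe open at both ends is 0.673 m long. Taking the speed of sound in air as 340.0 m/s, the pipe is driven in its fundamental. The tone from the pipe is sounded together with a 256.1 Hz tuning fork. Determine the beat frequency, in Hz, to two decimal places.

Open pipe: f_n = n·v/(2L) = 1·340.0/(2·0.673) = 252.6003 Hz.
f_beat = |252.6003 − 256.1| = 3.50 Hz.

3.50 Hz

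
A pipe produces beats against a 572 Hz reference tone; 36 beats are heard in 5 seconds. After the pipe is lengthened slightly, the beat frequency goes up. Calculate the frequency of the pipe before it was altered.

564.8 Hz

Beat frequency = 36/5 = 7.2 Hz.
|f − 572| = 7.2, so the pipe was at either 564.8 Hz or 579.2 Hz.
A longer pipe has a lower fundamental; the adjustment lowers the pipe's frequency.
The beat rate rose, so the adjustment moved the pipe further from 572 Hz — it was already below the reference.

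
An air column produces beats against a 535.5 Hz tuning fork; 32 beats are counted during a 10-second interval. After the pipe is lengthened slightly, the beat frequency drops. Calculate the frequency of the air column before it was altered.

Beat frequency = 32/10 = 3.2 Hz.
|f − 535.5| = 3.2, so the air column was at either 532.3 Hz or 538.7 Hz.
A longer pipe has a lower fundamental; the adjustment lowers the air column's frequency.
The beat rate fell, so the adjustment moved the air column toward 535.5 Hz — it must have started above the reference.

538.7 Hz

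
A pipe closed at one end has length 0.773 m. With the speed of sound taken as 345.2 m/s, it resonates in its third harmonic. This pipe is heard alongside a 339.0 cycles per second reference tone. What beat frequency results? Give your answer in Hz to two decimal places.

4.07 Hz

Closed pipe (odd harmonics): f_n = n·v/(4L) = 3·345.2/(4·0.773) = 334.9288 Hz.
f_beat = |334.9288 − 339.0| = 4.07 Hz.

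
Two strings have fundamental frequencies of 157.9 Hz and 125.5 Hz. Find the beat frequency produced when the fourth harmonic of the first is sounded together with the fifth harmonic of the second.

Fourth harmonic of the first: 4·157.9 = 631.6 Hz.
Fifth harmonic of the second: 5·125.5 = 627.5 Hz.
f_beat = |631.6 − 627.5| = 4.1 Hz.

4.1 Hz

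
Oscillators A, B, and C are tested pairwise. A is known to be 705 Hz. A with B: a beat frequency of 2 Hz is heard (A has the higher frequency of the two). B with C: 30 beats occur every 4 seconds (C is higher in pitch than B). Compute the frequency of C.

B is below A, so f_B = 705 − 2 = 703 Hz.
B–C: Beat frequency = 30/4 = 7.5 Hz.
C is above B, so f_C = 703 + 7.5 = 710.5 Hz.

710.5 Hz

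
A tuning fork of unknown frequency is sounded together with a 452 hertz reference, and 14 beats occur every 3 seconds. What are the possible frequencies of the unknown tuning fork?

Beat frequency = 14/3 = 4.6667 Hz.
|f − 452| = 4.6667, so f = 452 ± 4.6667.

447.3333 Hz or 456.6667 Hz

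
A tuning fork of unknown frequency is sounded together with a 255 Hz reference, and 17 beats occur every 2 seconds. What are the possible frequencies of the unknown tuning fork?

246.5 Hz or 263.5 Hz

Beat frequency = 17/2 = 8.5 Hz.
|f − 255| = 8.5, so f = 255 ± 8.5.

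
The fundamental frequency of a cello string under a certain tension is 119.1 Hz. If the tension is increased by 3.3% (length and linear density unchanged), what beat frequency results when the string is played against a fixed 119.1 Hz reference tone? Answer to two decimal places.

1.95 Hz

For a string, f ∝ √T, so the new frequency is 119.1·√1.033 = 121.0492 Hz.
f_beat = |121.0492 − 119.1| = 1.95 Hz.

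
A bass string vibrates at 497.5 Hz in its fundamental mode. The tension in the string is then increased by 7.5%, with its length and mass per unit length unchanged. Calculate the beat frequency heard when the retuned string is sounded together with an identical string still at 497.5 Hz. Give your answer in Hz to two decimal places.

For a string, f ∝ √T, so the new frequency is 497.5·√1.075 = 515.8190 Hz.
f_beat = |515.8190 − 497.5| = 18.32 Hz.

18.32 Hz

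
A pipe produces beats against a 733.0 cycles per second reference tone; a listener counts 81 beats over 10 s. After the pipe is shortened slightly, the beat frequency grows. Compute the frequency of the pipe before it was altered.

Beat frequency = 81/10 = 8.1 Hz.
|f − 733.0| = 8.1, so the pipe was at either 724.9 Hz or 741.1 Hz.
A shorter pipe has a higher fundamental; the adjustment raises the pipe's frequency.
The beat rate rose, so the adjustment moved the pipe further from 733.0 Hz — it was already above the reference.

741.1 Hz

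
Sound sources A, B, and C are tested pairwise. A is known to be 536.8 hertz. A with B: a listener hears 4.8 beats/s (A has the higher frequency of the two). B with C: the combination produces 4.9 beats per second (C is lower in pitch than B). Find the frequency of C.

527.1 Hz

B is below A, so f_B = 536.8 − 4.8 = 532 Hz.
C is below B, so f_C = 532 − 4.9 = 527.1 Hz.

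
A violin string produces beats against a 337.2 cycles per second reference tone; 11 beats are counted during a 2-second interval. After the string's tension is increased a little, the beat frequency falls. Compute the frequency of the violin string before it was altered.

331.7 Hz

Beat frequency = 11/2 = 5.5 Hz.
|f − 337.2| = 5.5, so the violin string was at either 331.7 Hz or 342.7 Hz.
Higher tension means higher frequency; the adjustment raises the violin string's frequency.
The beat rate fell, so the adjustment moved the violin string toward 337.2 Hz — it must have started below the reference.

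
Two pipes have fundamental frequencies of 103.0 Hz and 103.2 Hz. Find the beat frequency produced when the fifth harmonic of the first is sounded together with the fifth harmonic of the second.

Fifth harmonic of the first: 5·103.0 = 515.0 Hz.
Fifth harmonic of the second: 5·103.2 = 516.0 Hz.
f_beat = |515.0 − 516.0| = 1.0 Hz.

1.0 Hz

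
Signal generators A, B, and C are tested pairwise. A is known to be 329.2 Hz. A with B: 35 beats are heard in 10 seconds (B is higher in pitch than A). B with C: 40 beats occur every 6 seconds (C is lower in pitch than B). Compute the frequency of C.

326.0333 Hz

A–B: Beat frequency = 35/10 = 3.5 Hz.
B is above A, so f_B = 329.2 + 3.5 = 332.7 Hz.
B–C: Beat frequency = 40/6 = 6.6667 Hz.
C is below B, so f_C = 332.7 − 6.6667 = 326.0333 Hz.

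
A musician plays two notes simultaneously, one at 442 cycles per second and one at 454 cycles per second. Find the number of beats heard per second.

Beats arise from superposition of two nearby frequencies; the beat rate is |f₁ − f₂|.
|442 − 454| = 12 Hz.

12 Hz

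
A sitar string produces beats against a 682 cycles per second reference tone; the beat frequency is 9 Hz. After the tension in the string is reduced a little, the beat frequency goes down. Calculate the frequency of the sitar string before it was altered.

|f − 682| = 9, so the sitar string was at either 673 Hz or 691 Hz.
Lower tension means lower frequency; the adjustment lowers the sitar string's frequency.
The beat rate fell, so the adjustment moved the sitar string toward 682 Hz — it must have started above the reference.

691 Hz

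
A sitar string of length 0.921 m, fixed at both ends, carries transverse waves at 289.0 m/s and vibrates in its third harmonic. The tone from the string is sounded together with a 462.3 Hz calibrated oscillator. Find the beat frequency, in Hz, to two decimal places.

For a string fixed at both ends, f_n = n·v/(2L) = 3·289.0/(2·0.921) = 470.6840 Hz.
f_beat = |470.6840 − 462.3| = 8.38 Hz.

8.38 Hz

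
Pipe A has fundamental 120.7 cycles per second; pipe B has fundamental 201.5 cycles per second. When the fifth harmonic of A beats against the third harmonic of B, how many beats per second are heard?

1.0 Hz

Fifth harmonic of the first: 5·120.7 = 603.5 Hz.
Third harmonic of the second: 3·201.5 = 604.5 Hz.
f_beat = |603.5 − 604.5| = 1.0 Hz.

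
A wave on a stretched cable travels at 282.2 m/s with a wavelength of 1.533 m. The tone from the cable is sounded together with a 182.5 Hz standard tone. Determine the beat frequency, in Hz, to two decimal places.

1.58 Hz

Source frequency f = v/λ = 282.2/1.533 = 184.0835 Hz.
f_beat = |184.0835 − 182.5| = 1.58 Hz.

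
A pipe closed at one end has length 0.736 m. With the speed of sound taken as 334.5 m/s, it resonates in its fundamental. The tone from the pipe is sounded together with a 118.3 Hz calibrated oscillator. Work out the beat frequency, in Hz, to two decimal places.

Closed pipe (odd harmonics): f_n = n·v/(4L) = 1·334.5/(4·0.736) = 113.6209 Hz.
f_beat = |113.6209 − 118.3| = 4.68 Hz.

4.68 Hz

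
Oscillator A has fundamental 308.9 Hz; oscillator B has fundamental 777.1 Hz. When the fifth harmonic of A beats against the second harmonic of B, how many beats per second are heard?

Fifth harmonic of the first: 5·308.9 = 1544.5 Hz.
Second harmonic of the second: 2·777.1 = 1554.2 Hz.
f_beat = |1544.5 − 1554.2| = 9.7 Hz.

9.7 Hz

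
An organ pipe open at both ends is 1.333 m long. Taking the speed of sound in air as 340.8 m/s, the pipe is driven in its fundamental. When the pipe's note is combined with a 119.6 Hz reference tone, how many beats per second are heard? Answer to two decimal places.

Open pipe: f_n = n·v/(2L) = 1·340.8/(2·1.333) = 127.8320 Hz.
f_beat = |127.8320 − 119.6| = 8.23 Hz.

8.23 Hz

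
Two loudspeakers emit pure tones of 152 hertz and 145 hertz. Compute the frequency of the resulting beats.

7 Hz

The beat frequency equals the magnitude of the frequency difference.
|152 − 145| = 7 Hz.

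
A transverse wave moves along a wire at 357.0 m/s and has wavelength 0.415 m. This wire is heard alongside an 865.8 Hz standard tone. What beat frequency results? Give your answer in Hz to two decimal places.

Source frequency f = v/λ = 357.0/0.415 = 860.2410 Hz.
f_beat = |860.2410 − 865.8| = 5.56 Hz.

5.56 Hz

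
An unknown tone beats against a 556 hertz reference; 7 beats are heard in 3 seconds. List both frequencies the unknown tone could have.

Beat frequency = 7/3 = 2.3333 Hz.
|f − 556| = 2.3333, so f = 556 ± 2.3333.

553.6667 Hz or 558.3333 Hz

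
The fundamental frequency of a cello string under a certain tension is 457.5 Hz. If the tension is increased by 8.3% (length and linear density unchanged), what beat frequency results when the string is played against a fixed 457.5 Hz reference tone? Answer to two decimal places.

For a string, f ∝ √T, so the new frequency is 457.5·√1.083 = 476.1078 Hz.
f_beat = |476.1078 − 457.5| = 18.61 Hz.

18.61 Hz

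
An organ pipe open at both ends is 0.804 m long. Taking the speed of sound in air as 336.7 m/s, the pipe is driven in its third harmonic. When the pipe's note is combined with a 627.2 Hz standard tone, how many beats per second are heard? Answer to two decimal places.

0.97 Hz

Open pipe: f_n = n·v/(2L) = 3·336.7/(2·0.804) = 628.1716 Hz.
f_beat = |628.1716 − 627.2| = 0.97 Hz.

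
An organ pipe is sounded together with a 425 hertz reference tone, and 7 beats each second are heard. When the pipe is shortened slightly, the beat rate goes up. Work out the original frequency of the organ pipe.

432 Hz

|f − 425| = 7, so the organ pipe was at either 418 Hz or 432 Hz.
A shorter pipe has a higher fundamental; the adjustment raises the organ pipe's frequency.
The beat rate rose, so the adjustment moved the organ pipe further from 425 Hz — it was already above the reference.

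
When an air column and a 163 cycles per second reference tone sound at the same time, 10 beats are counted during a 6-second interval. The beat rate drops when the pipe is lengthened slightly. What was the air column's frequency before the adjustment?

164.6667 Hz

Beat frequency = 10/6 = 1.6667 Hz.
|f − 163| = 1.6667, so the air column was at either 161.3333 Hz or 164.6667 Hz.
A longer pipe has a lower fundamental; the adjustment lowers the air column's frequency.
The beat rate fell, so the adjustment moved the air column toward 163 Hz — it must have started above the reference.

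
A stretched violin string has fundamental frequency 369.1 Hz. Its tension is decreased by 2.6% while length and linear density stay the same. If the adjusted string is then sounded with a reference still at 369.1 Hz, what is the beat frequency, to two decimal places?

For a string, f ∝ √T, so the new frequency is 369.1·√0.974 = 364.2701 Hz.
f_beat = |364.2701 − 369.1| = 4.83 Hz.

4.83 Hz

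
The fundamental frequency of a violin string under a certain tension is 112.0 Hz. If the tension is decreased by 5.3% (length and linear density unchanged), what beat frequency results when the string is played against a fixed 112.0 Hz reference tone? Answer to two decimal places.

3.01 Hz

For a string, f ∝ √T, so the new frequency is 112.0·√0.947 = 108.9916 Hz.
f_beat = |108.9916 − 112.0| = 3.01 Hz.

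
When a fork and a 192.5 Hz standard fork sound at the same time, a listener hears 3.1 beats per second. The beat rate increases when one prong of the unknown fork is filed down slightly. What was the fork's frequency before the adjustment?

195.6 Hz

|f − 192.5| = 3.1, so the fork was at either 189.4 Hz or 195.6 Hz.
Filing a prong removes mass and raises the fork's frequency; the adjustment raises the fork's frequency.
The beat rate rose, so the adjustment moved the fork further from 192.5 Hz — it was already above the reference.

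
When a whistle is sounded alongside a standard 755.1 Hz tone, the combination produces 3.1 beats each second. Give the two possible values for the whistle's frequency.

752 Hz or 758.2 Hz

|f − 755.1| = 3.1, so f = 755.1 ± 3.1.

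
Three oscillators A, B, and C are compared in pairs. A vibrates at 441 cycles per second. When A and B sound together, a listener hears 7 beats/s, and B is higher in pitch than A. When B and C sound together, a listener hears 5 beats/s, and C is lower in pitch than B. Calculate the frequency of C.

443 Hz

B is above A, so f_B = 441 + 7 = 448 Hz.
C is below B, so f_C = 448 − 5 = 443 Hz.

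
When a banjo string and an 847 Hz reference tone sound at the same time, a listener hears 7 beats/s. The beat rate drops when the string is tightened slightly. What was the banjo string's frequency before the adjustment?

840 Hz

|f − 847| = 7, so the banjo string was at either 840 Hz or 854 Hz.
Increasing tension raises a string's frequency; the adjustment raises the banjo string's frequency.
The beat rate fell, so the adjustment moved the banjo string toward 847 Hz — it must have started below the reference.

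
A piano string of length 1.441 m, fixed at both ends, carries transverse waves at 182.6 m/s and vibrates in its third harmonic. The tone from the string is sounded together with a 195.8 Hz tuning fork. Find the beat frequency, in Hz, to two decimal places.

For a string fixed at both ends, f_n = n·v/(2L) = 3·182.6/(2·1.441) = 190.0763 Hz.
f_beat = |190.0763 − 195.8| = 5.72 Hz.

5.72 Hz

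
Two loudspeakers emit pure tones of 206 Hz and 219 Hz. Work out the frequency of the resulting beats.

13 Hz

The beat frequency equals the magnitude of the frequency difference.
|206 − 219| = 13 Hz.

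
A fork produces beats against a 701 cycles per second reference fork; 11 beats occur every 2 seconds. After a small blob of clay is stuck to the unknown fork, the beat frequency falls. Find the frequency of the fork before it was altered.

706.5 Hz

Beat frequency = 11/2 = 5.5 Hz.
|f − 701| = 5.5, so the fork was at either 695.5 Hz or 706.5 Hz.
Adding mass to a fork lowers its frequency; the adjustment lowers the fork's frequency.
The beat rate fell, so the adjustment moved the fork toward 701 Hz — it must have started above the reference.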